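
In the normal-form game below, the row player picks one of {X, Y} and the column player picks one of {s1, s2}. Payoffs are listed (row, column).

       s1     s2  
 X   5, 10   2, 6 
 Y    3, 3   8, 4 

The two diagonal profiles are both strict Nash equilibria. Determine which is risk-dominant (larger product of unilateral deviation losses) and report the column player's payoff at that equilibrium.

10

At (X, s1): the row player loses 5 − 3 = 2 by deviating; the column player loses 10 − 6 = 4. Product = 2·4 = 8.
At (Y, s2): the row player loses 8 − 2 = 6 by deviating; the column player loses 4 − 3 = 1. Product = 6·1 = 6.
8 > 6, so (X, s1) is risk-dominant. The column player's payoff there is 10.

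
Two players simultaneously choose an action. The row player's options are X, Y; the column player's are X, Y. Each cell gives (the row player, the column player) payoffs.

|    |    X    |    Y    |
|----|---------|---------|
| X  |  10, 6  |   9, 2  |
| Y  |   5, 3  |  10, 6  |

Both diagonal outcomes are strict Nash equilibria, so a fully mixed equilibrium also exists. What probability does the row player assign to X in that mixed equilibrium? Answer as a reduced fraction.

The row player's mix p on X must make the column player indifferent between X and Y.
The column player's payoff from X: 6p + 3(1−p). From Y: 2p + 6(1−p).
Set equal: 4p = 3(1−p) → p = 3/7.

3/7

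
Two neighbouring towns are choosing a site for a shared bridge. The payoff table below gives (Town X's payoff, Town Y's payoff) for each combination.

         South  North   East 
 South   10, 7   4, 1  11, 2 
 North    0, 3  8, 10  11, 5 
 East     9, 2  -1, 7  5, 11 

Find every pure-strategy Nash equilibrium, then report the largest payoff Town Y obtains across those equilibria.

Both South is a pure NE (Town X: 10 ≥ 9; Town Y: 7 ≥ 2). Town Y gets 7.
Both North is a pure NE (Town X: 8 ≥ 4; Town Y: 10 ≥ 5). Town Y gets 10.
Every other cell has a profitable deviation for at least one player. Highest of {7, 10} is 10.

10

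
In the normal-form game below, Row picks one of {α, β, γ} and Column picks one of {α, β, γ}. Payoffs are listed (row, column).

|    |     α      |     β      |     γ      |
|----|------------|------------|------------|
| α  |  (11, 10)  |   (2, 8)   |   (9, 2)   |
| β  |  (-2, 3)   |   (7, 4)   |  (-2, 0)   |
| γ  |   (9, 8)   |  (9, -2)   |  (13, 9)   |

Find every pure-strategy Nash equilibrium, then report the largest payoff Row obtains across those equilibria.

13

Both α is a pure NE (Row: 11 ≥ 9; Column: 10 ≥ 8). Row gets 11.
Both γ is a pure NE (Row: 13 ≥ 9; Column: 9 ≥ 8). Row gets 13.
Every other cell has a profitable deviation for at least one player. Highest of {11, 13} is 13.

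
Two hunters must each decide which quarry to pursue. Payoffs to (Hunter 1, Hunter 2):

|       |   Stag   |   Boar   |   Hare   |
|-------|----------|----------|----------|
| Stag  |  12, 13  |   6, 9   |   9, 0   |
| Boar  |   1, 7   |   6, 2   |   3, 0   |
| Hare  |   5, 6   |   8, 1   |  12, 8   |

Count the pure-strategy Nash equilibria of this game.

Both Stag: Hunter 1 gets 12 (best alternative 5); Hunter 2 gets 13 (best alternative 9). Neither deviates — NE.
Both Hare: Hunter 1 gets 12 (best alternative 9); Hunter 2 gets 8 (best alternative 6). Neither deviates — NE.
Both Boar is not a NE: Hunter 1 would switch to Hare (8 > 6).
No other cell survives both best-response checks, so there are 2 pure NE.

2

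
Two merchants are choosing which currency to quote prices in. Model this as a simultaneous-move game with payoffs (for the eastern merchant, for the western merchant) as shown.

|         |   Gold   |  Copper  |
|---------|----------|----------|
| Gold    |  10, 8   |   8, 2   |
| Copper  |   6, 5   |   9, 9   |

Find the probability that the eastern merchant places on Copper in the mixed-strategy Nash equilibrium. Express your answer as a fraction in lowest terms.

The eastern merchant's mix p on Gold must make the western merchant indifferent between Gold and Copper.
The western merchant's payoff from Gold: 8p + 5(1−p). From Copper: 2p + 9(1−p).
Set equal: 6p = 4(1−p) → p = 4/10 = 2/5.
Probability on Copper is 1 − 2/5 = 3/5.

3/5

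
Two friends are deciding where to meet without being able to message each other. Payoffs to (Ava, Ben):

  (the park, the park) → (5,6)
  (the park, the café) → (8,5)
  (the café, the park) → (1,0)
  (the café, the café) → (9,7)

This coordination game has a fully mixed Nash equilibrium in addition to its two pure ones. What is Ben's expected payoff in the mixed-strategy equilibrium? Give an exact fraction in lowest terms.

21/4

Ava mixes with probability p on the park, chosen so Ben is indifferent: 6p + 0(1−p) = 5p + 7(1−p) gives p = 7/8.
Ben's expected payoff is 6·7/8 + 0·1/8 = 21/4.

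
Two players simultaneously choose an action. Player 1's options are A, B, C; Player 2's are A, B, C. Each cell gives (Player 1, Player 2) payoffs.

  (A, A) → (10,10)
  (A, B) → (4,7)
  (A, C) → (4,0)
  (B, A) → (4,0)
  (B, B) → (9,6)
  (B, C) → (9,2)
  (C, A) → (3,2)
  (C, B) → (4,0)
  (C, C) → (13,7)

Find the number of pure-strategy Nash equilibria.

3

Both A: Player 1 gets 10 (best alternative 4); Player 2 gets 10 (best alternative 7). Neither deviates — NE.
Both B: Player 1 gets 9 (best alternative 4); Player 2 gets 6 (best alternative 2). Neither deviates — NE.
Both C: Player 1 gets 13 (best alternative 9); Player 2 gets 7 (best alternative 2). Neither deviates — NE.
(A, B) is not a NE: Player 1 would switch to B (9 > 4).
No other cell survives both best-response checks, so there are 3 pure NE.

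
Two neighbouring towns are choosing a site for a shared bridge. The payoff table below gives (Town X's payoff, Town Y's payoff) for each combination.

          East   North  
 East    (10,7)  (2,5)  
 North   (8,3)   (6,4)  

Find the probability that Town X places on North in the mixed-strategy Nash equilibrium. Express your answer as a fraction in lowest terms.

Town X's mix p on East must make Town Y indifferent between East and North.
Town Y's payoff from East: 7p + 3(1−p). From North: 5p + 4(1−p).
Set equal: 2p = 1(1−p) → p = 1/3.
Probability on North is 1 − 1/3 = 2/3.

2/3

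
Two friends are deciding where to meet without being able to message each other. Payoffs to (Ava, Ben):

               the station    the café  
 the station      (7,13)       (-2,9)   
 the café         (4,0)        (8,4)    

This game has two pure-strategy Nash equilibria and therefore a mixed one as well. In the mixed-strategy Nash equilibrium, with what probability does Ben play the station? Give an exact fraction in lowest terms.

Ben's mix q on the station must make Ava indifferent between the station and the café.
Ava's payoff from the station: 7q + (-2)(1−q). From the café: 4q + 8(1−q).
Set equal: 3q = 10(1−q) → q = 10/13.

10/13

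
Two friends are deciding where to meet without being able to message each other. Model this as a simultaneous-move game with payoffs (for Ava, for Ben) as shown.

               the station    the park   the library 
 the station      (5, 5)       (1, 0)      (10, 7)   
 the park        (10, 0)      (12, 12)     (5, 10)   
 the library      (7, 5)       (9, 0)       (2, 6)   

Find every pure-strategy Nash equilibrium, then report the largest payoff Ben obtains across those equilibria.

(the station, the library) is a pure NE (Ava: 10 ≥ 5; Ben: 7 ≥ 5). Ben gets 7.
Both the park is a pure NE (Ava: 12 ≥ 9; Ben: 12 ≥ 10). Ben gets 12.
Every other cell has a profitable deviation for at least one player. Highest of {7, 12} is 12.

12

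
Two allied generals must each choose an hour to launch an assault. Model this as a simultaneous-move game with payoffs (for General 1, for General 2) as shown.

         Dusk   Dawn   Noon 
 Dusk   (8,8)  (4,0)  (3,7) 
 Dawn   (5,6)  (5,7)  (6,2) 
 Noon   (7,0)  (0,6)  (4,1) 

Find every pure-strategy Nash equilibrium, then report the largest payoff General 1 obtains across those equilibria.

Both Dusk is a pure NE (General 1: 8 ≥ 7; General 2: 8 ≥ 7). General 1 gets 8.
Both Dawn is a pure NE (General 1: 5 ≥ 4; General 2: 7 ≥ 6). General 1 gets 5.
Every other cell has a profitable deviation for at least one player. Highest of {8, 5} is 8.

8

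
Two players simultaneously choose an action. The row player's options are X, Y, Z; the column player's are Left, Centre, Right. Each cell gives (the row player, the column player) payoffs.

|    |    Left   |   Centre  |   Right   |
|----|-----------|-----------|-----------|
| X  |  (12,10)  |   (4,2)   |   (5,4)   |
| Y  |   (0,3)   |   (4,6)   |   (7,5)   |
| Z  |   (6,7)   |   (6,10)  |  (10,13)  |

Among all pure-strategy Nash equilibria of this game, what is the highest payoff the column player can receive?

13

(X, Left) is a pure NE (the row player: 12 ≥ 6; the column player: 10 ≥ 4). The column player gets 10.
(Z, Right) is a pure NE (the row player: 10 ≥ 7; the column player: 13 ≥ 10). The column player gets 13.
Every other cell has a profitable deviation for at least one player. Highest of {10, 13} is 13.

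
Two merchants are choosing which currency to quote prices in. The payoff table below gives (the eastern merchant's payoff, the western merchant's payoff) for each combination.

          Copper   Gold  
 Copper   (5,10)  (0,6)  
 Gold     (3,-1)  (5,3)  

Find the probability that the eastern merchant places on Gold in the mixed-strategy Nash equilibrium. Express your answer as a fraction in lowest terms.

1/2

The eastern merchant's mix p on Copper must make the western merchant indifferent between Copper and Gold.
The western merchant's payoff from Copper: 10p + (-1)(1−p). From Gold: 6p + 3(1−p).
Set equal: 4p = 4(1−p) → p = 4/8 = 1/2.
Probability on Gold is 1 − 1/2 = 1/2.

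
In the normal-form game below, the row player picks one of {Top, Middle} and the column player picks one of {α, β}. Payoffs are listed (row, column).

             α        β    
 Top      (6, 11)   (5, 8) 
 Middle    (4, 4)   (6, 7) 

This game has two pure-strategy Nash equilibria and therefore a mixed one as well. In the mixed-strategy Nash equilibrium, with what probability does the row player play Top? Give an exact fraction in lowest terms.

1/2

The row player's mix p on Top must make the column player indifferent between α and β.
The column player's payoff from α: 11p + 4(1−p). From β: 8p + 7(1−p).
Set equal: 3p = 3(1−p) → p = 3/6 = 1/2.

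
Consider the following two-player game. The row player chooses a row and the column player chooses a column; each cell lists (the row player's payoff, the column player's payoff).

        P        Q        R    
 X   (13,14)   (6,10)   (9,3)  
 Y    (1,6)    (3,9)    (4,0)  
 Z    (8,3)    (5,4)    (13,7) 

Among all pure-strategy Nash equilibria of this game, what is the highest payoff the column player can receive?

(X, P) is a pure NE (the row player: 13 ≥ 8; the column player: 14 ≥ 10). The column player gets 14.
(Z, R) is a pure NE (the row player: 13 ≥ 9; the column player: 7 ≥ 4). The column player gets 7.
Every other cell has a profitable deviation for at least one player. Highest of {14, 7} is 14.

14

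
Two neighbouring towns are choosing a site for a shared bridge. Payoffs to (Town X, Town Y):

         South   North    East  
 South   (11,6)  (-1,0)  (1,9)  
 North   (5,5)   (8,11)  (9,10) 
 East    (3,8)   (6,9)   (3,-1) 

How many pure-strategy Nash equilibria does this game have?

Both North: Town X gets 8 (best alternative 6); Town Y gets 11 (best alternative 10). Neither deviates — NE.
Both East is not a NE: Town X would switch to North (9 > 3).
No other cell survives both best-response checks, so there is 1 pure NE.

1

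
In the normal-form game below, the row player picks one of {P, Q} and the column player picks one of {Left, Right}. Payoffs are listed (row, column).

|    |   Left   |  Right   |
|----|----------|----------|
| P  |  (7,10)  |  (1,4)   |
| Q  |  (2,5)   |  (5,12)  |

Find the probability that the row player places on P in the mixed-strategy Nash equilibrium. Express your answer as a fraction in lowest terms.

7/13

The row player's mix p on P must make the column player indifferent between Left and Right.
The column player's payoff from Left: 10p + 5(1−p). From Right: 4p + 12(1−p).
Set equal: 6p = 7(1−p) → p = 7/13.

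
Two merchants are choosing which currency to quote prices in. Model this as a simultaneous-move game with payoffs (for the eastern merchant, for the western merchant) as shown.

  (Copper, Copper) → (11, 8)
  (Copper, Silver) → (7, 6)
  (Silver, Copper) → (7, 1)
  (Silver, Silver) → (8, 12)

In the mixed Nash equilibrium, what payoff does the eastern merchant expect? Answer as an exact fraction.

39/5

The western merchant mixes with probability q on Copper, chosen so the eastern merchant is indifferent: 11q + 7(1−q) = 7q + 8(1−q) gives q = 1/5.
The eastern merchant's expected payoff (from either row, since indifferent) is 11·1/5 + 7·4/5 = 39/5.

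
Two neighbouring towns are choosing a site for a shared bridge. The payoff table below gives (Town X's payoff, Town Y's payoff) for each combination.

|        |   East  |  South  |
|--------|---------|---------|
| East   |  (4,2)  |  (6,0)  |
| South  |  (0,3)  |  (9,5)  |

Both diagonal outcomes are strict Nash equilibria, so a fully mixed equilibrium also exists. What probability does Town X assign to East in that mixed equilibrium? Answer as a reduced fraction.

1/2

Town X's mix p on East must make Town Y indifferent between East and South.
Town Y's payoff from East: 2p + 3(1−p). From South: 0p + 5(1−p).
Set equal: 2p = 2(1−p) → p = 2/4 = 1/2.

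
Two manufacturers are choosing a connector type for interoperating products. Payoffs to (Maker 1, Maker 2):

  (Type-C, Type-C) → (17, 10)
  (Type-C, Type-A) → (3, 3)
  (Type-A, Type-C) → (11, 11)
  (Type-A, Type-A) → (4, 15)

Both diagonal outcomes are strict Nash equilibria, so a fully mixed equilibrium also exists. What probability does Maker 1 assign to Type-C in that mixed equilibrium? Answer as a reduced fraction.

Maker 1's mix p on Type-C must make Maker 2 indifferent between Type-C and Type-A.
Maker 2's payoff from Type-C: 10p + 11(1−p). From Type-A: 3p + 15(1−p).
Set equal: 7p = 4(1−p) → p = 4/11.

4/11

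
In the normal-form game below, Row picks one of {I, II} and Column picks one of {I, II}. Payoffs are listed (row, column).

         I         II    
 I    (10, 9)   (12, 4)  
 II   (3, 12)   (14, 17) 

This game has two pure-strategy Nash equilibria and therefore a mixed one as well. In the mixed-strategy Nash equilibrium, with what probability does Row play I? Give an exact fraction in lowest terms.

Row's mix p on I must make Column indifferent between I and II.
Column's payoff from I: 9p + 12(1−p). From II: 4p + 17(1−p).
Set equal: 5p = 5(1−p) → p = 5/10 = 1/2.

1/2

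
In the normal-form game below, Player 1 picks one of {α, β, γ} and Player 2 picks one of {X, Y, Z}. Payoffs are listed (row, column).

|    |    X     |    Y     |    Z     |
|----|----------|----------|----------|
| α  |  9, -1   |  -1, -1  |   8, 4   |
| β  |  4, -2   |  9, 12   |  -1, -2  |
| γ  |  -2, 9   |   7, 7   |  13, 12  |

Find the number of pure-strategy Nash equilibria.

2

(β, Y): Player 1 gets 9 (best alternative 7); Player 2 gets 12 (best alternative -2). Neither deviates — NE.
(γ, Z): Player 1 gets 13 (best alternative 8); Player 2 gets 12 (best alternative 9). Neither deviates — NE.
(α, X) is not a NE: Player 2 would switch to Z (4 > -1).
No other cell survives both best-response checks, so there are 2 pure NE.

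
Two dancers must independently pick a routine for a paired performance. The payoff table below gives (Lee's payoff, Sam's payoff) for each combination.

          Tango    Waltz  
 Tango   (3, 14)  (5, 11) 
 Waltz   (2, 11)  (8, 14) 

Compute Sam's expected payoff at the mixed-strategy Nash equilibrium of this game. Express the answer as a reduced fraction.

Lee mixes with probability p on Tango, chosen so Sam is indifferent: 14p + 11(1−p) = 11p + 14(1−p) gives p = 1/2.
Sam's expected payoff is 14·1/2 + 11·1/2 = 25/2.

25/2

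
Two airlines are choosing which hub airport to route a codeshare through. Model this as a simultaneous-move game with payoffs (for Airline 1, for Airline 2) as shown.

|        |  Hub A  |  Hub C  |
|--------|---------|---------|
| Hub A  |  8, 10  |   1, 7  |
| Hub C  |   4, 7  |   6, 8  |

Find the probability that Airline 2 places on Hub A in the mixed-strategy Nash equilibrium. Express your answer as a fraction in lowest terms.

5/9

Airline 2's mix q on Hub A must make Airline 1 indifferent between Hub A and Hub C.
Airline 1's payoff from Hub A: 8q + 1(1−q). From Hub C: 4q + 6(1−q).
Set equal: 4q = 5(1−q) → q = 5/9.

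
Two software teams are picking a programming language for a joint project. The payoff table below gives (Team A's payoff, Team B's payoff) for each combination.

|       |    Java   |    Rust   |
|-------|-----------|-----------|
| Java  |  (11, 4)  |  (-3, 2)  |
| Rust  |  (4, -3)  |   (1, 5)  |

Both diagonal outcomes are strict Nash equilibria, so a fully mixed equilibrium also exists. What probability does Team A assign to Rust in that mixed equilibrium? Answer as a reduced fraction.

1/5

Team A's mix p on Java must make Team B indifferent between Java and Rust.
Team B's payoff from Java: 4p + (-3)(1−p). From Rust: 2p + 5(1−p).
Set equal: 2p = 8(1−p) → p = 8/10 = 4/5.
Probability on Rust is 1 − 4/5 = 1/5.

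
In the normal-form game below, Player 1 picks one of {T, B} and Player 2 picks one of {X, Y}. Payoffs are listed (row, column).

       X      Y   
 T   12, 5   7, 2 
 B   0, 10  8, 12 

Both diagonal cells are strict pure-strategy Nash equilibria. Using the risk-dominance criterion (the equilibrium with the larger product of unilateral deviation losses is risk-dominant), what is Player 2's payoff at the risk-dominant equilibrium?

At (T, X): Player 1 loses 12 − 0 = 12 by deviating; Player 2 loses 5 − 2 = 3. Product = 12·3 = 36.
At (B, Y): Player 1 loses 8 − 7 = 1 by deviating; Player 2 loses 12 − 10 = 2. Product = 1·2 = 2.
36 > 2, so (T, X) is risk-dominant. Player 2's payoff there is 5.

5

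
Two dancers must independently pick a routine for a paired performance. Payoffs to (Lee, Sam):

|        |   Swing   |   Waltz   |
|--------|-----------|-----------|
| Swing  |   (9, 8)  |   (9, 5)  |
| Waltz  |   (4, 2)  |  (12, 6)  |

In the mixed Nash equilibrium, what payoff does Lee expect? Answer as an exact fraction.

Sam mixes with probability q on Swing, chosen so Lee is indifferent: 9q + 9(1−q) = 4q + 12(1−q) gives q = 3/8.
Lee's expected payoff (from either row, since indifferent) is 9·3/8 + 9·5/8 = 9.

9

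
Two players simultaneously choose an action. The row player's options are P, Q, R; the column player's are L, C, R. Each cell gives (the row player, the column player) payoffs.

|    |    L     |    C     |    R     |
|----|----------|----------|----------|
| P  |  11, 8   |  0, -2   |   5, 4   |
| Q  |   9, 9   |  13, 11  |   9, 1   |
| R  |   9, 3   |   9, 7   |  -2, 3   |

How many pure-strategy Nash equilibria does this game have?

2

(P, L): the row player gets 11 (best alternative 9); the column player gets 8 (best alternative 4). Neither deviates — NE.
(Q, C): the row player gets 13 (best alternative 9); the column player gets 11 (best alternative 9). Neither deviates — NE.
(R, R) is not a NE: the row player would switch to Q (9 > -2).
No other cell survives both best-response checks, so there are 2 pure NE.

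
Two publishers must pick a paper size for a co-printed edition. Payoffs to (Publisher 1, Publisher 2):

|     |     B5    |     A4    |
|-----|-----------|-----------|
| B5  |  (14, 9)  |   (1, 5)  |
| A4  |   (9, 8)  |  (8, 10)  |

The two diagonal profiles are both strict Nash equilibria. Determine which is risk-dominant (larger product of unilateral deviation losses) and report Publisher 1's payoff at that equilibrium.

At both B5: Publisher 1 loses 14 − 9 = 5 by deviating; Publisher 2 loses 9 − 5 = 4. Product = 5·4 = 20.
At both A4: Publisher 1 loses 8 − 1 = 7 by deviating; Publisher 2 loses 10 − 8 = 2. Product = 7·2 = 14.
20 > 14, so both B5 is risk-dominant. Publisher 1's payoff there is 14.

14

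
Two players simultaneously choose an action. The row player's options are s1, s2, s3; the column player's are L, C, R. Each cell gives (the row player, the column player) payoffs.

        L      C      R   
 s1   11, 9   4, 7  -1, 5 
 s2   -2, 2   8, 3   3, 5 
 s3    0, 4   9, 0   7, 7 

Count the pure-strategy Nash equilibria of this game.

(s1, L): the row player gets 11 (best alternative 0); the column player gets 9 (best alternative 7). Neither deviates — NE.
(s3, R): the row player gets 7 (best alternative 3); the column player gets 7 (best alternative 4). Neither deviates — NE.
(s2, C) is not a NE: the row player would switch to s3 (9 > 8).
No other cell survives both best-response checks, so there are 2 pure NE.

2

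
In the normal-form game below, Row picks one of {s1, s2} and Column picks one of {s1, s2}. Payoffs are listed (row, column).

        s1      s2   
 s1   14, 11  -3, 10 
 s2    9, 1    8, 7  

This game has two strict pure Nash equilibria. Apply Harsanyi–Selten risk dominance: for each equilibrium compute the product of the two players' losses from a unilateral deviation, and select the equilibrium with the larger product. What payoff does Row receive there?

At both s1: Row loses 14 − 9 = 5 by deviating; Column loses 11 − 10 = 1. Product = 5·1 = 5.
At both s2: Row loses 8 − (-3) = 11 by deviating; Column loses 7 − 1 = 6. Product = 11·6 = 66.
66 > 5, so both s2 is risk-dominant. Row's payoff there is 8.

8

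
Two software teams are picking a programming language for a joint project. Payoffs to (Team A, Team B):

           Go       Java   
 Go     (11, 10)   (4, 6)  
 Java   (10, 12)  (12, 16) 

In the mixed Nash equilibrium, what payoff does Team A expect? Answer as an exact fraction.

92/9

Team B mixes with probability q on Go, chosen so Team A is indifferent: 11q + 4(1−q) = 10q + 12(1−q) gives q = 8/9.
Team A's expected payoff (from either row, since indifferent) is 11·8/9 + 4·1/9 = 92/9.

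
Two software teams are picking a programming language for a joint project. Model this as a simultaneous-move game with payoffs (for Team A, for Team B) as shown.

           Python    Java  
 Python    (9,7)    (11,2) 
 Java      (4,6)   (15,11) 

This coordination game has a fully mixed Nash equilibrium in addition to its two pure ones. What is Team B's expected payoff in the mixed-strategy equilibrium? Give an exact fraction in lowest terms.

13/2

Team A mixes with probability p on Python, chosen so Team B is indifferent: 7p + 6(1−p) = 2p + 11(1−p) gives p = 1/2.
Team B's expected payoff is 7·1/2 + 6·1/2 = 13/2.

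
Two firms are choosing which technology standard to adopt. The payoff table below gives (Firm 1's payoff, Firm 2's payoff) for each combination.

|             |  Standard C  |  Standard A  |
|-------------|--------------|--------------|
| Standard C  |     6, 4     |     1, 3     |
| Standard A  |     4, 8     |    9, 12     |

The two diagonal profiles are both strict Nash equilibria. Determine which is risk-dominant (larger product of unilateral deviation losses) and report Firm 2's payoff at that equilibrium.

12

At both Standard C: Firm 1 loses 6 − 4 = 2 by deviating; Firm 2 loses 4 − 3 = 1. Product = 2·1 = 2.
At both Standard A: Firm 1 loses 9 − 1 = 8 by deviating; Firm 2 loses 12 − 8 = 4. Product = 8·4 = 32.
32 > 2, so both Standard A is risk-dominant. Firm 2's payoff there is 12.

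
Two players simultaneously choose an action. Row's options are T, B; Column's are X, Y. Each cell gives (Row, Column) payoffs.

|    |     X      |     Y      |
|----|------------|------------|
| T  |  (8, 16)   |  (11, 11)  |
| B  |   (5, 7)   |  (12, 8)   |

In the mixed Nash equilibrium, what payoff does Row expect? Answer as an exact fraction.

41/4

Column mixes with probability q on X, chosen so Row is indifferent: 8q + 11(1−q) = 5q + 12(1−q) gives q = 1/4.
Row's expected payoff (from either row, since indifferent) is 8·1/4 + 11·3/4 = 41/4.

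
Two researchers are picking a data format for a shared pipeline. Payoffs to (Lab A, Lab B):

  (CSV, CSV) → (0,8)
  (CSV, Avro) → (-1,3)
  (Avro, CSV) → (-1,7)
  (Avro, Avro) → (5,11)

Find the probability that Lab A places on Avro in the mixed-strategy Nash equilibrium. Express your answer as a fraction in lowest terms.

5/9

Lab A's mix p on CSV must make Lab B indifferent between CSV and Avro.
Lab B's payoff from CSV: 8p + 7(1−p). From Avro: 3p + 11(1−p).
Set equal: 5p = 4(1−p) → p = 4/9.
Probability on Avro is 1 − 4/9 = 5/9.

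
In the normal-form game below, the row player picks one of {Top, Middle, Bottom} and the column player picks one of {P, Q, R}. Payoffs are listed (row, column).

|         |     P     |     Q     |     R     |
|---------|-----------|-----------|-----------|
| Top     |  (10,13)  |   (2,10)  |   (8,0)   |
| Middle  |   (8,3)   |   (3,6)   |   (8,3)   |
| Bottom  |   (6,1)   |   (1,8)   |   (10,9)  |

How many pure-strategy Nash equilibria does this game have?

(Top, P): the row player gets 10 (best alternative 8); the column player gets 13 (best alternative 10). Neither deviates — NE.
(Middle, Q): the row player gets 3 (best alternative 2); the column player gets 6 (best alternative 3). Neither deviates — NE.
(Bottom, R): the row player gets 10 (best alternative 8); the column player gets 9 (best alternative 8). Neither deviates — NE.
(Top, R) is not a NE: the row player would switch to Bottom (10 > 8).
No other cell survives both best-response checks, so there are 3 pure NE.

3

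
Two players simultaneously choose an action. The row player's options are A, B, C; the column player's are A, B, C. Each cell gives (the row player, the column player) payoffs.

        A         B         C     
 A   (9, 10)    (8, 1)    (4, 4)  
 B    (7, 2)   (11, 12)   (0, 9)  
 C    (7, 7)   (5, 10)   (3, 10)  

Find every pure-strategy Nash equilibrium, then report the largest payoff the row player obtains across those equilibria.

11

Both A is a pure NE (the row player: 9 ≥ 7; the column player: 10 ≥ 4). The row player gets 9.
Both B is a pure NE (the row player: 11 ≥ 8; the column player: 12 ≥ 9). The row player gets 11.
Every other cell has a profitable deviation for at least one player. Highest of {9, 11} is 11.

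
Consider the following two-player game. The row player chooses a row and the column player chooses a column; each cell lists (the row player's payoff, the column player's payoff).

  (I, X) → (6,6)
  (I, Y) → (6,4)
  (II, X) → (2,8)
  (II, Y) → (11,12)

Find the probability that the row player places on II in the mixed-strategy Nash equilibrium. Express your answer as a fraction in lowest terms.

The row player's mix p on I must make the column player indifferent between X and Y.
The column player's payoff from X: 6p + 8(1−p). From Y: 4p + 12(1−p).
Set equal: 2p = 4(1−p) → p = 4/6 = 2/3.
Probability on II is 1 − 2/3 = 1/3.

1/3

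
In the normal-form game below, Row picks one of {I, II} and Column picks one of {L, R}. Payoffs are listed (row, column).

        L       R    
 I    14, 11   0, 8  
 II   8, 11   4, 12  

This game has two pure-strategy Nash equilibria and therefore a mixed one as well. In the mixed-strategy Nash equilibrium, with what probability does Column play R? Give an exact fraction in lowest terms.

Column's mix q on L must make Row indifferent between I and II.
Row's payoff from I: 14q + 0(1−q). From II: 8q + 4(1−q).
Set equal: 6q = 4(1−q) → q = 4/10 = 2/5.
Probability on R is 1 − 2/5 = 3/5.

3/5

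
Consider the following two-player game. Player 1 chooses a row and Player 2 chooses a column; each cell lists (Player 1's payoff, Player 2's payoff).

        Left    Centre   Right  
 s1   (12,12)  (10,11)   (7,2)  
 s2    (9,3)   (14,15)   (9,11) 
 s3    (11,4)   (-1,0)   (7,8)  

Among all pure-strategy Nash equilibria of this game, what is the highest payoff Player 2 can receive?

(s1, Left) is a pure NE (Player 1: 12 ≥ 11; Player 2: 12 ≥ 11). Player 2 gets 12.
(s2, Centre) is a pure NE (Player 1: 14 ≥ 10; Player 2: 15 ≥ 11). Player 2 gets 15.
Every other cell has a profitable deviation for at least one player. Highest of {12, 15} is 15.

15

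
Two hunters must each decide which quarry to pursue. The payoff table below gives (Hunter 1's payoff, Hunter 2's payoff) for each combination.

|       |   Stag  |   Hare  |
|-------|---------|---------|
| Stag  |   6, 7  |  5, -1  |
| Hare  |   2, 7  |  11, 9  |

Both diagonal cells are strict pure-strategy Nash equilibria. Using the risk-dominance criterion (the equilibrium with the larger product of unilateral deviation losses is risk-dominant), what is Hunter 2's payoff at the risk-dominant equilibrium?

7

At both Stag: Hunter 1 loses 6 − 2 = 4 by deviating; Hunter 2 loses 7 − (-1) = 8. Product = 4·8 = 32.
At both Hare: Hunter 1 loses 11 − 5 = 6 by deviating; Hunter 2 loses 9 − 7 = 2. Product = 6·2 = 12.
32 > 12, so both Stag is risk-dominant. Hunter 2's payoff there is 7.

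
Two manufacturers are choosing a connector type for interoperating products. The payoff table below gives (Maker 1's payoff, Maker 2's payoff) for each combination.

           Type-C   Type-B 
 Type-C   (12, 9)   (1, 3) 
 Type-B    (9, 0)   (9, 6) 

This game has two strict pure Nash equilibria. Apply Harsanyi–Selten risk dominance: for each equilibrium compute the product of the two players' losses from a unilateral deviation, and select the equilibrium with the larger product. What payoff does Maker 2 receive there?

At both Type-C: Maker 1 loses 12 − 9 = 3 by deviating; Maker 2 loses 9 − 3 = 6. Product = 3·6 = 18.
At both Type-B: Maker 1 loses 9 − 1 = 8 by deviating; Maker 2 loses 6 − 0 = 6. Product = 8·6 = 48.
48 > 18, so both Type-B is risk-dominant. Maker 2's payoff there is 6.

6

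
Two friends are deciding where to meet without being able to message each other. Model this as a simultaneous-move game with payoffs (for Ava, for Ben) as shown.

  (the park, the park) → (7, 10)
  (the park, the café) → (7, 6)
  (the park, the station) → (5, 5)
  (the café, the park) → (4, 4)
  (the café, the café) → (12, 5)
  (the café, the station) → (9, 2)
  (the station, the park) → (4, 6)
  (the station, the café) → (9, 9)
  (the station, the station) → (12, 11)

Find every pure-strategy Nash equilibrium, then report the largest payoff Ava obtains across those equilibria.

Both the park is a pure NE (Ava: 7 ≥ 4; Ben: 10 ≥ 6). Ava gets 7.
Both the café is a pure NE (Ava: 12 ≥ 9; Ben: 5 ≥ 4). Ava gets 12.
Both the station is a pure NE (Ava: 12 ≥ 9; Ben: 11 ≥ 9). Ava gets 12.
Every other cell has a profitable deviation for at least one player. Highest of {7, 12, 12} is 12.

12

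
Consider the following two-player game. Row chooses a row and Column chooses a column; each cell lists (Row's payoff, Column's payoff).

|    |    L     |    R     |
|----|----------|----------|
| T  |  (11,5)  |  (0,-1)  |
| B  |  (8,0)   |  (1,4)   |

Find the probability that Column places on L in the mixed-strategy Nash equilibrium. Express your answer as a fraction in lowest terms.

1/4

Column's mix q on L must make Row indifferent between T and B.
Row's payoff from T: 11q + 0(1−q). From B: 8q + 1(1−q).
Set equal: 3q = 1(1−q) → q = 1/4.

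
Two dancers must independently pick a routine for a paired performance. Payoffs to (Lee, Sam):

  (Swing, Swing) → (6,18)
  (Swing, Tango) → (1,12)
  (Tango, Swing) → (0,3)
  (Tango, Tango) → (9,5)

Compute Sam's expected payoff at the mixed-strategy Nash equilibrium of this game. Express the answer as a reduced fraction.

27/4

Lee mixes with probability p on Swing, chosen so Sam is indifferent: 18p + 3(1−p) = 12p + 5(1−p) gives p = 1/4.
Sam's expected payoff is 18·1/4 + 3·3/4 = 27/4.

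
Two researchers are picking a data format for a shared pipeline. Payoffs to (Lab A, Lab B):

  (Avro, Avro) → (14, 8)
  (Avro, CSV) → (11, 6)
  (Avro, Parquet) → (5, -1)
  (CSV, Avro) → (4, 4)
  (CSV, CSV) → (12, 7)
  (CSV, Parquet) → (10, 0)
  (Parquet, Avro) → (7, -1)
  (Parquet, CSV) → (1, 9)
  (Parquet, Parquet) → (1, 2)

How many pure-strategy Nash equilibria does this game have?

Both Avro: Lab A gets 14 (best alternative 7); Lab B gets 8 (best alternative 6). Neither deviates — NE.
Both CSV: Lab A gets 12 (best alternative 11); Lab B gets 7 (best alternative 4). Neither deviates — NE.
Both Parquet is not a NE: Lab A would switch to CSV (10 > 1).
No other cell survives both best-response checks, so there are 2 pure NE.

2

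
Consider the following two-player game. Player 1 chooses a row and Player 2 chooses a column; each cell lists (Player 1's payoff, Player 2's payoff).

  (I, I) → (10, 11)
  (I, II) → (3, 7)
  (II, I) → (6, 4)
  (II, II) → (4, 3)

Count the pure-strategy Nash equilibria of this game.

Both I: Player 1 gets 10 (best alternative 6); Player 2 gets 11 (best alternative 7). Neither deviates — NE.
Both II is not a NE: Player 2 would switch to I (4 > 3).
No other cell survives both best-response checks, so there is 1 pure NE.

1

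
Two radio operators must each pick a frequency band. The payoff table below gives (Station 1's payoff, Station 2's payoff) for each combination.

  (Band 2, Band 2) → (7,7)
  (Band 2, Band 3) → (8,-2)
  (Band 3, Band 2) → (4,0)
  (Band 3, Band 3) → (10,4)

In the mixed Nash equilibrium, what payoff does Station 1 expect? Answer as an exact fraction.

38/5

Station 2 mixes with probability q on Band 2, chosen so Station 1 is indifferent: 7q + 8(1−q) = 4q + 10(1−q) gives q = 2/5.
Station 1's expected payoff (from either row, since indifferent) is 7·2/5 + 8·3/5 = 38/5.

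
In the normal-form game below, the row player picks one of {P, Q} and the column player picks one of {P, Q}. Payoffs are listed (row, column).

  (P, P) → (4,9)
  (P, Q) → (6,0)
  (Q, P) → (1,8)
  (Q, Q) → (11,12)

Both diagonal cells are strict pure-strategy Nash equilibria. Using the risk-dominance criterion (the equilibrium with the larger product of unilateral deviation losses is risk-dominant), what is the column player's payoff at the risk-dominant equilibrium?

9

At both P: the row player loses 4 − 1 = 3 by deviating; the column player loses 9 − 0 = 9. Product = 3·9 = 27.
At both Q: the row player loses 11 − 6 = 5 by deviating; the column player loses 12 − 8 = 4. Product = 5·4 = 20.
27 > 20, so both P is risk-dominant. The column player's payoff there is 9.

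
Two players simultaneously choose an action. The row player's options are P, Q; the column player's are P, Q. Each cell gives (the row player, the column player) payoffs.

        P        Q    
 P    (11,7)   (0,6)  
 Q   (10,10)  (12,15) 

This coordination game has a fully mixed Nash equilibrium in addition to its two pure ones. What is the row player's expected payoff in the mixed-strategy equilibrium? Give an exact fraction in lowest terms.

The column player mixes with probability q on P, chosen so the row player is indifferent: 11q + 0(1−q) = 10q + 12(1−q) gives q = 12/13.
The row player's expected payoff (from either row, since indifferent) is 11·12/13 + 0·1/13 = 132/13.

132/13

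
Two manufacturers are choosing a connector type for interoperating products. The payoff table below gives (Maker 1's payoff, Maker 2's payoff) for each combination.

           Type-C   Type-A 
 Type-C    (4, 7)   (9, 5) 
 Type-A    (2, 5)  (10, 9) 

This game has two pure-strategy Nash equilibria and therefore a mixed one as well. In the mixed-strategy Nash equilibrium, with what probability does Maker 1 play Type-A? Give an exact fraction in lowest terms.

Maker 1's mix p on Type-C must make Maker 2 indifferent between Type-C and Type-A.
Maker 2's payoff from Type-C: 7p + 5(1−p). From Type-A: 5p + 9(1−p).
Set equal: 2p = 4(1−p) → p = 4/6 = 2/3.
Probability on Type-A is 1 − 2/3 = 1/3.

1/3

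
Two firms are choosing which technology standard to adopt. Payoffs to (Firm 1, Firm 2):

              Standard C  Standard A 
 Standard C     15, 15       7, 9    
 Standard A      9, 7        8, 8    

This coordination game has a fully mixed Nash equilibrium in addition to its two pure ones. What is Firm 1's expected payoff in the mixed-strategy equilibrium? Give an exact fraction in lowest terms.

Firm 2 mixes with probability q on Standard C, chosen so Firm 1 is indifferent: 15q + 7(1−q) = 9q + 8(1−q) gives q = 1/7.
Firm 1's expected payoff (from either row, since indifferent) is 15·1/7 + 7·6/7 = 57/7.

57/7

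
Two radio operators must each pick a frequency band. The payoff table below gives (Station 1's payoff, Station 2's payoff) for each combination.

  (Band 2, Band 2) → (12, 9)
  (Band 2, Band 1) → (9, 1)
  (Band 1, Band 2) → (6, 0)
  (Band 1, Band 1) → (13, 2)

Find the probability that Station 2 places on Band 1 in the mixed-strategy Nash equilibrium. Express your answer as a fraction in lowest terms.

3/5

Station 2's mix q on Band 2 must make Station 1 indifferent between Band 2 and Band 1.
Station 1's payoff from Band 2: 12q + 9(1−q). From Band 1: 6q + 13(1−q).
Set equal: 6q = 4(1−q) → q = 4/10 = 2/5.
Probability on Band 1 is 1 − 2/5 = 3/5.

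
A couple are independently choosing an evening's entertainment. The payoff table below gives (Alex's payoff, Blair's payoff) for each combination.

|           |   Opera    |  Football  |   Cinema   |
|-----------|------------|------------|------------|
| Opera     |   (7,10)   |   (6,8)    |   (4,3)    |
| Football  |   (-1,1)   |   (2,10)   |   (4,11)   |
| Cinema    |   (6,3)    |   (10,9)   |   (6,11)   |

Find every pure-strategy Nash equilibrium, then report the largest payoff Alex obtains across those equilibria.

7

Both Opera is a pure NE (Alex: 7 ≥ 6; Blair: 10 ≥ 8). Alex gets 7.
Both Cinema is a pure NE (Alex: 6 ≥ 4; Blair: 11 ≥ 9). Alex gets 6.
Every other cell has a profitable deviation for at least one player. Highest of {7, 6} is 7.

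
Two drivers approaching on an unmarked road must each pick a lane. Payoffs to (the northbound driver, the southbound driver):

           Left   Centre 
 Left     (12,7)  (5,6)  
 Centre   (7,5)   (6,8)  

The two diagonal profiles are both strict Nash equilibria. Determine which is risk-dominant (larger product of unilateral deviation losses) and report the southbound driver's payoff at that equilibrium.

At both Left: the northbound driver loses 12 − 7 = 5 by deviating; the southbound driver loses 7 − 6 = 1. Product = 5·1 = 5.
At both Centre: the northbound driver loses 6 − 5 = 1 by deviating; the southbound driver loses 8 − 5 = 3. Product = 1·3 = 3.
5 > 3, so both Left is risk-dominant. The southbound driver's payoff there is 7.

7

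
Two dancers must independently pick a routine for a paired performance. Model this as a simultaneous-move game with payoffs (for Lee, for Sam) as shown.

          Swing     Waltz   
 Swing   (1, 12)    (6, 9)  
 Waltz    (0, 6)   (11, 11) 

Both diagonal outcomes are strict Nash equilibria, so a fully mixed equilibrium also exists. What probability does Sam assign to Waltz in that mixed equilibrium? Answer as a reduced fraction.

1/6

Sam's mix q on Swing must make Lee indifferent between Swing and Waltz.
Lee's payoff from Swing: 1q + 6(1−q). From Waltz: 0q + 11(1−q).
Set equal: 1q = 5(1−q) → q = 5/6.
Probability on Waltz is 1 − 5/6 = 1/6.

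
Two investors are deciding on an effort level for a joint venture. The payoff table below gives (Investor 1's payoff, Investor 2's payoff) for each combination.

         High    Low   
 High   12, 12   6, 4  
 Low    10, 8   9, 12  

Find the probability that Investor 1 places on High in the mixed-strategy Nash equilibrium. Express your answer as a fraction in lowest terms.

Investor 1's mix p on High must make Investor 2 indifferent between High and Low.
Investor 2's payoff from High: 12p + 8(1−p). From Low: 4p + 12(1−p).
Set equal: 8p = 4(1−p) → p = 4/12 = 1/3.

1/3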